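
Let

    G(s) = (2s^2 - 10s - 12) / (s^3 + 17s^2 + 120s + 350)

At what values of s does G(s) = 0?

s = 6, -1

Set the numerator to zero: 2s^2 - 10s - 12 = 0, i.e. 2·(s^2 - 5s - 6) = 0.
Factoring: (s - 6)(s + 1) = 0.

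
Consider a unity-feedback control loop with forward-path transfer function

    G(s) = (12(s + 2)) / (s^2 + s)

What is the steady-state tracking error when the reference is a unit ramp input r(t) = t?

G(s) has one pole at the origin.
This is a Type 1 system. Kv = lim_{s→0} s·G(s) = 24/1.
e_ss = 1/Kv = 1/(24) = 1/24 ≈ 0.04167.

e_ss = 0.04167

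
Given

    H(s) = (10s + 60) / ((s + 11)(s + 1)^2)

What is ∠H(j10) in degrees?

∠H(j10) ≈ -151.8°

At s = j10: numerator = 60 + j100, denominator = -1289 - j770.
∠H = ∠num − ∠den = 59.036° − (-149.15°) = 208.2°, which wraps to -151.8°.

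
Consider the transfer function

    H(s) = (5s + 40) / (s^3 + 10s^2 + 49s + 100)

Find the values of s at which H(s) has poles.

The poles are the roots of the denominator s^3 + 10s^2 + 49s + 100 = 0.
Trying s = -4: the polynomial evaluates to 0, so (s + 4) is a factor.
Dividing out leaves s^2 + 6s + 25 = 0.
The quadratic formula then gives s = -3 ± 4j.

s = -3 ± 4j, -4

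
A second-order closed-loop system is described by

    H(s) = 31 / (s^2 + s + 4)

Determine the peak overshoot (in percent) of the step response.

Comparing s^2 + s + 4 to s^2 + 2ζωₙs + ωₙ²: ωₙ = 2 rad/s and ζ = 1/(2·2) = 0.25.
%OS = 100·exp(−πζ/√(1−ζ²)) = 100·exp(−π·0.25/√(1−0.25²)) ≈ 44.4%.

%OS ≈ 44.4%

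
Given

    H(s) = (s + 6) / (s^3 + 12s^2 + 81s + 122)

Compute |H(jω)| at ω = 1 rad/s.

Substitute s = j1: numerator = 6 + j1, denominator = 110 + j80.
|H(j1)| = |6 + j1| / |110 + j80| = 6.0828 / 136.01 ≈ 0.04472.

|H(j1)| ≈ 0.04472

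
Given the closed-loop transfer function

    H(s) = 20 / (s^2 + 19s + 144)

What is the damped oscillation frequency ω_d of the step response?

Comparing s^2 + 19s + 144 to s^2 + 2ζωₙs + ωₙ²: ωₙ = 12 rad/s and ζ = 19/(2·12) ≈ 0.7917.
ζωₙ = 19/2 = 9.5, so ω_d = ωₙ√(1−ζ²) = √(ωₙ² − (ζωₙ)²) = √(144 − 9.5²) = √53.75 ≈ 7.331 rad/s.

ω_d ≈ 7.331 rad/s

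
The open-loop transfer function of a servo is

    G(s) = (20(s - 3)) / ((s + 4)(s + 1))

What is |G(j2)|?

Substitute s = j2: numerator = -60 + j40, denominator = j10.
|G(j2)| = |-60 + j40| / |j10| = 72.111 / 10 ≈ 7.211.

|G(j2)| ≈ 7.211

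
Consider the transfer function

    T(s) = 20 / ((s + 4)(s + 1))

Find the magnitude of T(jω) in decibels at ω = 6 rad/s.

|T(j6)|_dB ≈ -6.82 dB

Substitute s = j6: numerator = 20, denominator = -32 + j30.
|T(j6)| = |20| / |-32 + j30| = 20 / 43.863 ≈ 0.4560.
In decibels: 20·log₁₀(0.4560) ≈ -6.82 dB.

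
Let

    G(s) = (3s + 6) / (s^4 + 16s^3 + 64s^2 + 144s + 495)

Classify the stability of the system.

The denominator s^4 + 16s^3 + 64s^2 + 144s + 495 factors as (s^2 + 9)(s + 5)(s + 11), giving poles at s = 3j, -3j, -5, -11.
Since the simple pole(s) at s = 3j, -3j lie on the jω-axis with none in the right half-plane, the system is marginally stable.

marginally stable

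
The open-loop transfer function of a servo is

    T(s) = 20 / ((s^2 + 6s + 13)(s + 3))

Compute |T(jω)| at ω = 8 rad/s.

Substitute s = j8: numerator = 20, denominator = -537 - j264.
|T(j8)| = |20| / |-537 - j264| = 20 / 598.39 ≈ 0.03342.

|T(j8)| ≈ 0.03342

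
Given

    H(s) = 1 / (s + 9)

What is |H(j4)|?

|H(j4)| ≈ 0.1015

Substitute s = j4: numerator = 1, denominator = 9 + j4.
|H(j4)| = |1| / |9 + j4| = 1 / 9.8489 ≈ 0.1015.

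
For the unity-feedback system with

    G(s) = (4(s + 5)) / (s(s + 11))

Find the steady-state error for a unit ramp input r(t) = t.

G(s) has one pole at the origin.
This is a Type 1 system. Kv = lim_{s→0} s·G(s) = 20/11.
e_ss = 1/Kv = 1/(20/11) = 11/20 ≈ 0.5500.

e_ss = 0.5500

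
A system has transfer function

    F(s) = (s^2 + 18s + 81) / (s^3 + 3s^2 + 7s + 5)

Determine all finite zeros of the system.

s = -9, -9

Set the numerator to zero: s^2 + 18s + 81 = 0.
Factoring: (s + 9)^2 = 0.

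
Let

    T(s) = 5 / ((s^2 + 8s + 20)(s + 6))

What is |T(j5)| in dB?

Substitute s = j5: numerator = 5, denominator = -230 + j215.
|T(j5)| = |5| / |-230 + j215| = 5 / 314.84 ≈ 0.01588.
In decibels: 20·log₁₀(0.01588) ≈ -36.0 dB.

|T(j5)|_dB ≈ -36.0 dB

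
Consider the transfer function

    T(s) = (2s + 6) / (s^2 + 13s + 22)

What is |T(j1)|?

|T(j1)| ≈ 0.2561

Substitute s = j1: numerator = 6 + j2, denominator = 21 + j13.
|T(j1)| = |6 + j2| / |21 + j13| = 6.3246 / 24.698 ≈ 0.2561.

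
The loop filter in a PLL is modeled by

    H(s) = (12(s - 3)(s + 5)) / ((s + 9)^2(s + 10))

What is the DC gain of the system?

H(0) = -2/9 ≈ -0.2222

At s = 0 each factor (s + a) contributes a and each (s^2 + bs + c) contributes c.
H(0) = 12·(-3) · (5) / ((9) · (10) · (9)) = -180/810 = -2/9.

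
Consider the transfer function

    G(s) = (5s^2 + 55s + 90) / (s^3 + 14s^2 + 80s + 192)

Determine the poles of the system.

s = -4 ± 4j, -6

The poles are the roots of the denominator s^3 + 14s^2 + 80s + 192 = 0.
Trying s = -6: the polynomial evaluates to 0, so (s + 6) is a factor.
Dividing out leaves s^2 + 8s + 32 = 0.
The quadratic formula then gives s = -4 ± 4j.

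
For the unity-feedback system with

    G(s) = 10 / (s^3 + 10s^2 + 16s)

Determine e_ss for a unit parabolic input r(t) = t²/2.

e_ss = ∞

G(s) has one pole at the origin.
This is a Type 1 system; Ka = lim_{s→0} s^2·G(s) = 0, so the steady-state error for a parabola input is infinite.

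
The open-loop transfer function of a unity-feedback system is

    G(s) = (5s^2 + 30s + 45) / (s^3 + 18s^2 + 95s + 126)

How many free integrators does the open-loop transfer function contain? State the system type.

Type 0

The denominator has no factor of s at the origin — no free integrator — so this is a Type 0 system.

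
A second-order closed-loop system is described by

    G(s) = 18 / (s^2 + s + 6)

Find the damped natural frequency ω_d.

ω_d ≈ 2.398 rad/s

Comparing s^2 + s + 6 to s^2 + 2ζωₙs + ωₙ²: ωₙ = √6 ≈ 2.449 rad/s and ζ = 1/(2·√6) ≈ 0.2041.
ζωₙ = 1/2 = 0.5, so ω_d = ωₙ√(1−ζ²) = √(ωₙ² − (ζωₙ)²) = √(6 − 0.5²) = √5.75 ≈ 2.398 rad/s.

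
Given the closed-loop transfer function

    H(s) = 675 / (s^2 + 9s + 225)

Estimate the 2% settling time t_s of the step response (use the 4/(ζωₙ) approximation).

Comparing s^2 + 9s + 225 to s^2 + 2ζωₙs + ωₙ²: ωₙ = 15 rad/s and ζ = 9/(2·15) = 0.3.
ζωₙ = 9/2 = 4.5, so t_s ≈ 4/(ζωₙ) = 4/4.5 ≈ 0.8889 s.

t_s ≈ 0.8889 s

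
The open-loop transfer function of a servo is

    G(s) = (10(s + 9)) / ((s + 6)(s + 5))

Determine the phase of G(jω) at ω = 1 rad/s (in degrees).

∠G(j1) ≈ -14.43°

At s = j1: numerator = 90 + j10, denominator = 29 + j11.
∠G = ∠num − ∠den = 6.3402° − (20.772°) = -14.43°.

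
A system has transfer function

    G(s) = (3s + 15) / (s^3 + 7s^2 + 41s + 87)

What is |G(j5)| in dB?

Substitute s = j5: numerator = 15 + j15, denominator = -88 + j80.
|G(j5)| = |15 + j15| / |-88 + j80| = 21.213 / 118.93 ≈ 0.1784.
In decibels: 20·log₁₀(0.1784) ≈ -15.0 dB.

|G(j5)|_dB ≈ -15.0 dB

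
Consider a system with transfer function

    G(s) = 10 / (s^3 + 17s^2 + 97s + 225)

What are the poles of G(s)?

The poles are the roots of the denominator s^3 + 17s^2 + 97s + 225 = 0.
Trying s = -9: the polynomial evaluates to 0, so (s + 9) is a factor.
Dividing out leaves s^2 + 8s + 25 = 0.
The quadratic formula then gives s = -4 ± 3j.

s = -4 + 3j, -4 - 3j, -9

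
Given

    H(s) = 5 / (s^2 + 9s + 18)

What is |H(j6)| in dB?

|H(j6)|_dB ≈ -21.1 dB

Substitute s = j6: numerator = 5, denominator = -18 + j54.
|H(j6)| = |5| / |-18 + j54| = 5 / 56.921 ≈ 0.08784.
In decibels: 20·log₁₀(0.08784) ≈ -21.1 dB.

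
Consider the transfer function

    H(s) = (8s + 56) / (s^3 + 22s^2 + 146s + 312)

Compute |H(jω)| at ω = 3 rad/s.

Substitute s = j3: numerator = 56 + j24, denominator = 114 + j411.
|H(j3)| = |56 + j24| / |114 + j411| = 60.926 / 426.52 ≈ 0.1428.

|H(j3)| ≈ 0.1428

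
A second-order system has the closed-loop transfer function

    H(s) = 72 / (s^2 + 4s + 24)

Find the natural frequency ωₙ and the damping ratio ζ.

ωₙ ≈ 4.899 rad/s, ζ ≈ 0.4082

Compare the denominator to the standard form s^2 + 2ζωₙs + ωₙ².
ωₙ² = 24, so ωₙ = √24 ≈ 4.899 rad/s.
2ζωₙ = 4, so ζ = 4/(2·√24) ≈ 0.4082.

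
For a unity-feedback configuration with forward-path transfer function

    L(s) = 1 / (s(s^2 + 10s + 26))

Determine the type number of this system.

Type 1

The denominator has 1 factor of s at the origin (free integrator), so this is a Type 1 system.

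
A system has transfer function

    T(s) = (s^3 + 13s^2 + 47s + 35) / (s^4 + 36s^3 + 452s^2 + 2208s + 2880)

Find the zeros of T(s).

s = -7, -5, -1

Set the numerator to zero: s^3 + 13s^2 + 47s + 35 = 0.
Factoring: (s + 7)(s + 5)(s + 1) = 0.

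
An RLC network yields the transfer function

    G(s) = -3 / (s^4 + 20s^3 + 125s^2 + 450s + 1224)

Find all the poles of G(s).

s = -12, -1 ± 4j, -6

The poles are the roots of the denominator s^4 + 20s^3 + 125s^2 + 450s + 1224 = 0.
Trying s = -12: the polynomial evaluates to 0, so (s + 12) is a factor.
Dividing out leaves s^3 + 8s^2 + 29s + 102 = 0.
This factors further as (s^2 + 2s + 17)(s + 6) = 0.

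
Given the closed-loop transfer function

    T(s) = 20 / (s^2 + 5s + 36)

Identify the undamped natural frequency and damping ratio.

Compare the denominator to the standard form s^2 + 2ζωₙs + ωₙ².
ωₙ² = 36, so ωₙ = 6 rad/s.
2ζωₙ = 5, so ζ = 5/(2·6) ≈ 0.4167.

ωₙ = 6 rad/s, ζ ≈ 0.4167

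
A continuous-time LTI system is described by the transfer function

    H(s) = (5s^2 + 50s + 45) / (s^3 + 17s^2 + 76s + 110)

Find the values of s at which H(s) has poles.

The poles are the roots of the denominator s^3 + 17s^2 + 76s + 110 = 0.
Trying s = -11: the polynomial evaluates to 0, so (s + 11) is a factor.
Dividing out leaves s^2 + 6s + 10 = 0.
The quadratic formula then gives s = -3 ± 1j.

s = -3 + j, -3 - j, -11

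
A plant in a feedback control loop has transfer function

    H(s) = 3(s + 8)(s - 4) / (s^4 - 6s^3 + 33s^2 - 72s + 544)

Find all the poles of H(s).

s = 4 + 4j, 4 - 4j, -1 + 4j, -1 - 4j

The poles are the roots of the denominator s^4 - 6s^3 + 33s^2 - 72s + 544 = 0.
No real roots exist; factor into two real quadratics: (s^2 - 8s + 32)(s^2 + 2s + 17) = 0.
Each quadratic gives a conjugate pair via the quadratic formula.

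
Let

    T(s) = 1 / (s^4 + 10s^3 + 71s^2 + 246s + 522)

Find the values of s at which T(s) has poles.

s = -2 ± 5j, -3 ± 3j

The poles are the roots of the denominator s^4 + 10s^3 + 71s^2 + 246s + 522 = 0.
No real roots exist; factor into two real quadratics: (s^2 + 4s + 29)(s^2 + 6s + 18) = 0.
Each quadratic gives a conjugate pair via the quadratic formula.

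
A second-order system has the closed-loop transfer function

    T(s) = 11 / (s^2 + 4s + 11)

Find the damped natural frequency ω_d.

Comparing s^2 + 4s + 11 to s^2 + 2ζωₙs + ωₙ²: ωₙ = √11 ≈ 3.317 rad/s and ζ = 4/(2·√11) ≈ 0.6030.
ζωₙ = 4/2 = 2, so ω_d = ωₙ√(1−ζ²) = √(ωₙ² − (ζωₙ)²) = √(11 − 2²) = √7 ≈ 2.646 rad/s.

ω_d ≈ 2.646 rad/s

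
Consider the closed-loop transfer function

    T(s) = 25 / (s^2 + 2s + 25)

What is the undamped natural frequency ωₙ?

ωₙ = 5 rad/s

Compare the denominator to the standard form s^2 + 2ζωₙs + ωₙ².
ωₙ² = 25, so ωₙ = 5 rad/s.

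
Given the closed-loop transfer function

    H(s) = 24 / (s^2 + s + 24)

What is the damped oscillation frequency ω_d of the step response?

ω_d ≈ 4.873 rad/s

Comparing s^2 + s + 24 to s^2 + 2ζωₙs + ωₙ²: ωₙ = √24 ≈ 4.899 rad/s and ζ = 1/(2·√24) ≈ 0.1021.
ζωₙ = 1/2 = 0.5, so ω_d = ωₙ√(1−ζ²) = √(ωₙ² − (ζωₙ)²) = √(24 − 0.5²) = √23.75 ≈ 4.873 rad/s.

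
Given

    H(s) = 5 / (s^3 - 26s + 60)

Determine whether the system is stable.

unstable

The denominator s^3 - 26s + 60 factors as (s + 6)(s^2 - 6s + 10), giving poles at s = -6, 3 ± j.
Since the pole(s) at s = 3 ± j lie in the right half-plane, the system is unstable.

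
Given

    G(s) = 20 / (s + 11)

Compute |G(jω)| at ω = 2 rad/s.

|G(j2)| ≈ 1.789

Substitute s = j2: numerator = 20, denominator = 11 + j2.
|G(j2)| = |20| / |11 + j2| = 20 / 11.180 ≈ 1.789.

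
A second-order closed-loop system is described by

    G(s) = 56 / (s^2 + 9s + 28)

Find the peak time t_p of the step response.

Comparing s^2 + 9s + 28 to s^2 + 2ζωₙs + ωₙ²: ωₙ = √28 ≈ 5.292 rad/s and ζ = 9/(2·√28) ≈ 0.8504.
ζωₙ = 9/2 = 4.5, so ω_d = ωₙ√(1−ζ²) = √(ωₙ² − (ζωₙ)²) = √(28 − 4.5²) = √7.75 ≈ 2.784 rad/s.
t_p = π/ω_d = π/2.784 ≈ 1.128 s.

t_p ≈ 1.128 s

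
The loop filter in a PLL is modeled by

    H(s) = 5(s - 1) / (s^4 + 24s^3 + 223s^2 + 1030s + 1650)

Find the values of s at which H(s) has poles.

s = -5 + 5j, -5 - 5j, -3, -11

The poles are the roots of the denominator s^4 + 24s^3 + 223s^2 + 1030s + 1650 = 0.
Trying s = -3: the polynomial evaluates to 0, so (s + 3) is a factor.
Dividing out leaves s^3 + 21s^2 + 160s + 550 = 0.
This factors further as (s^2 + 10s + 50)(s + 11) = 0.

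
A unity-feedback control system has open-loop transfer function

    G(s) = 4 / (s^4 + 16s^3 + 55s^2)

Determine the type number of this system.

Type 2

Factor s from the denominator: s^4 + 16s^3 + 55s^2 = s^2·(s^2 + 16s + 55).
There are 2 poles at the origin, so the system is Type 2.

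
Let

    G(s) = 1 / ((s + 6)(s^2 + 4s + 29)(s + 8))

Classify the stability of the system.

stable

The poles can be read from the denominator factors: s = -6, -2 ± 5j, -8.
Since all poles lie strictly in the left half-plane, the system is stable.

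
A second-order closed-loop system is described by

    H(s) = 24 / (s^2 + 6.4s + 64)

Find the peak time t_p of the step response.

Comparing s^2 + 6.4s + 64 to s^2 + 2ζωₙs + ωₙ²: ωₙ = 8 rad/s and ζ = 6.4/(2·8) = 0.4.
ζωₙ = 6.4/2 = 3.2, so ω_d = ωₙ√(1−ζ²) = √(ωₙ² − (ζωₙ)²) = √(64 − 3.2²) = √53.76 ≈ 7.332 rad/s.
t_p = π/ω_d = π/7.332 ≈ 0.4285 s.

t_p ≈ 0.4285 s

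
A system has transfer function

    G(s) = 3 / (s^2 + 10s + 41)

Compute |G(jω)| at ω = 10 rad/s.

|G(j10)| ≈ 0.02584

Substitute s = j10: numerator = 3, denominator = -59 + j100.
|G(j10)| = |3| / |-59 + j100| = 3 / 116.11 ≈ 0.02584.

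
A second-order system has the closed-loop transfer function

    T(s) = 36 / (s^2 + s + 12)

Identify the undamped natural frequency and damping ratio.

Compare the denominator to the standard form s^2 + 2ζωₙs + ωₙ².
ωₙ² = 12, so ωₙ = √12 ≈ 3.464 rad/s.
2ζωₙ = 1, so ζ = 1/(2·√12) ≈ 0.1443.

ωₙ ≈ 3.464 rad/s, ζ ≈ 0.1443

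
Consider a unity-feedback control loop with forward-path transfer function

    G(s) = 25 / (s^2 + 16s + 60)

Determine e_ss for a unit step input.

e_ss = 0.7059

G(s) has no poles at the origin.
This is a Type 0 system. Kp = lim_{s→0} G(s) = 25/60 = 5/12.
e_ss = 1/(1 + Kp) = 1/(1 + 5/12) = 12/17 ≈ 0.7059.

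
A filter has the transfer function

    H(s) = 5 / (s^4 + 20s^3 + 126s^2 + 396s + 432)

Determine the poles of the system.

The poles are the roots of the denominator s^4 + 20s^3 + 126s^2 + 396s + 432 = 0.
Trying s = -2: the polynomial evaluates to 0, so (s + 2) is a factor.
Dividing out leaves s^3 + 18s^2 + 90s + 216 = 0.
This factors further as (s^2 + 6s + 18)(s + 12) = 0.

s = -3 + 3j, -3 - 3j, -2, -12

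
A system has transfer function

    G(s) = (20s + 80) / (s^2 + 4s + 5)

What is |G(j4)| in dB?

|G(j4)|_dB ≈ 15.3 dB

Substitute s = j4: numerator = 80 + j80, denominator = -11 + j16.
|G(j4)| = |80 + j80| / |-11 + j16| = 113.14 / 19.416 ≈ 5.827.
In decibels: 20·log₁₀(5.827) ≈ 15.3 dB.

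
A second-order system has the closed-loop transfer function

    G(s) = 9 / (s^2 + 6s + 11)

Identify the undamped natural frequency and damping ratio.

ωₙ ≈ 3.317 rad/s, ζ ≈ 0.9045

Compare the denominator to the standard form s^2 + 2ζωₙs + ωₙ².
ωₙ² = 11, so ωₙ = √11 ≈ 3.317 rad/s.
2ζωₙ = 6, so ζ = 6/(2·√11) ≈ 0.9045.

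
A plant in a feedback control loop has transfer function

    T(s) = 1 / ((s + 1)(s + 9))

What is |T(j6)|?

|T(j6)| ≈ 0.01520

Substitute s = j6: numerator = 1, denominator = -27 + j60.
|T(j6)| = |1| / |-27 + j60| = 1 / 65.795 ≈ 0.01520.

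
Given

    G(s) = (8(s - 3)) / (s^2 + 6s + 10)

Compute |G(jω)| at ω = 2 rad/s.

|G(j2)| ≈ 2.150

Substitute s = j2: numerator = -24 + j16, denominator = 6 + j12.
|G(j2)| = |-24 + j16| / |6 + j12| = 28.844 / 13.416 ≈ 2.150.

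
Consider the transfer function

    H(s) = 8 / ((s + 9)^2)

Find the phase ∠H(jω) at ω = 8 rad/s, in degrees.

∠H(j8) ≈ -83.27°

At s = j8: numerator = 8, denominator = 17 + j144.
∠H = ∠num − ∠den = 0° − (83.267°) = -83.27°.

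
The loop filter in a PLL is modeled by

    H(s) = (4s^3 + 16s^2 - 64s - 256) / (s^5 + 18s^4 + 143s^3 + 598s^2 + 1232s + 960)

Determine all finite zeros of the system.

s = -4, 4, -4

Set the numerator to zero: 4s^3 + 16s^2 - 64s - 256 = 0, i.e. 4·(s^3 + 4s^2 - 16s - 64) = 0.
Factoring: (s + 4)^2(s - 4) = 0.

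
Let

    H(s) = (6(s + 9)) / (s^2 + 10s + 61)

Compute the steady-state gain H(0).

H(0) = 54/61 ≈ 0.8852

At s = 0 each factor (s + a) contributes a and each (s^2 + bs + c) contributes c.
H(0) = 6·(9) / ((61)) = 54/61 = 54/61.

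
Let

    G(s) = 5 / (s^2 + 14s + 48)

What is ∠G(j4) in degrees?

At s = j4: numerator = 5, denominator = 32 + j56.
∠G = ∠num − ∠den = 0° − (60.255°) = -60.26°.

∠G(j4) ≈ -60.26°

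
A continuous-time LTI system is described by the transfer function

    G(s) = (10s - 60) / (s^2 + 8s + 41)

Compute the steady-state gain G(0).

Set s = 0: G(0) = (-60) / (41) = -60/41.

G(0) = -60/41 ≈ -1.463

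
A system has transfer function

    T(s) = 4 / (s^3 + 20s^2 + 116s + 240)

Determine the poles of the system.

The poles are the roots of the denominator s^3 + 20s^2 + 116s + 240 = 0.
Trying s = -12: the polynomial evaluates to 0, so (s + 12) is a factor.
Dividing out leaves s^2 + 8s + 20 = 0.
The quadratic formula then gives s = -4 ± 2j.

s = -4 ± 2j, -12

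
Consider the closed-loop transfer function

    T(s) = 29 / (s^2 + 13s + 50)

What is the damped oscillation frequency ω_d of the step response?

Comparing s^2 + 13s + 50 to s^2 + 2ζωₙs + ωₙ²: ωₙ = √50 ≈ 7.071 rad/s and ζ = 13/(2·√50) ≈ 0.9192.
ζωₙ = 13/2 = 6.5, so ω_d = ωₙ√(1−ζ²) = √(ωₙ² − (ζωₙ)²) = √(50 − 6.5²) = √7.75 ≈ 2.784 rad/s.

ω_d ≈ 2.784 rad/s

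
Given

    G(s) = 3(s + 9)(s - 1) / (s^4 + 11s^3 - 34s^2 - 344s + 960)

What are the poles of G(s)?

The poles are the roots of the denominator s^4 + 11s^3 - 34s^2 - 344s + 960 = 0.
Trying s = 3: the polynomial evaluates to 0, so (s - 3) is a factor.
Dividing out leaves s^3 + 14s^2 + 8s - 320 = 0.
This factors further as (s + 8)(s + 10)(s - 4) = 0.

s = 3, -8, -10, 4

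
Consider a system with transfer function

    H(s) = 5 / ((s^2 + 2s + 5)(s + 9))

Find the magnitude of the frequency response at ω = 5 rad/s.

Substitute s = j5: numerator = 5, denominator = -230 - j10.
|H(j5)| = |5| / |-230 - j10| = 5 / 230.22 ≈ 0.02172.

|H(j5)| ≈ 0.02172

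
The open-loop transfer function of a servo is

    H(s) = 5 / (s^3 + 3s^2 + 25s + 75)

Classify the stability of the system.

marginally stable

The denominator s^3 + 3s^2 + 25s + 75 factors as (s^2 + 25)(s + 3), giving poles at s = 5j, -5j, -3.
Since the simple pole(s) at s = 5j, -5j lie on the jω-axis with none in the right half-plane, the system is marginally stable.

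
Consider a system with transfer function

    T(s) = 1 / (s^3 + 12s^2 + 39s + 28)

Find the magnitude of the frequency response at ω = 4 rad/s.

|T(j4)| ≈ 0.005318

Substitute s = j4: numerator = 1, denominator = -164 + j92.
|T(j4)| = |1| / |-164 + j92| = 1 / 188.04 ≈ 0.005318.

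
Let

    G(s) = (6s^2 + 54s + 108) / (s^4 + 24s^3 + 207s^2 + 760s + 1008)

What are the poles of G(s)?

The poles are the roots of the denominator s^4 + 24s^3 + 207s^2 + 760s + 1008 = 0.
Trying s = -4: the polynomial evaluates to 0, so (s + 4) is a factor.
Dividing out leaves s^3 + 20s^2 + 127s + 252 = 0.
This factors further as (s + 9)(s + 7)(s + 4) = 0.

s = -4, -9, -7, -4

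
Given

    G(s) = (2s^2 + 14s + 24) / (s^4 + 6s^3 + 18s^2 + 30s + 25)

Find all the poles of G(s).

s = -1 + 2j, -1 - 2j, -2 + j, -2 - j

The poles are the roots of the denominator s^4 + 6s^3 + 18s^2 + 30s + 25 = 0.
No real roots exist; factor into two real quadratics: (s^2 + 2s + 5)(s^2 + 4s + 5) = 0.
Each quadratic gives a conjugate pair via the quadratic formula.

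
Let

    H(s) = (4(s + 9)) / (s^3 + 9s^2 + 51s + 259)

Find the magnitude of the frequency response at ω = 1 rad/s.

|H(j1)| ≈ 0.1421

Substitute s = j1: numerator = 36 + j4, denominator = 250 + j50.
|H(j1)| = |36 + j4| / |250 + j50| = 36.222 / 254.95 ≈ 0.1421.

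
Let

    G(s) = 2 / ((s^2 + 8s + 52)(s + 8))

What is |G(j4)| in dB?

|G(j4)|_dB ≈ -46.7 dB

Substitute s = j4: numerator = 2, denominator = 160 + j400.
|G(j4)| = |2| / |160 + j400| = 2 / 430.81 ≈ 0.004642.
In decibels: 20·log₁₀(0.004642) ≈ -46.7 dB.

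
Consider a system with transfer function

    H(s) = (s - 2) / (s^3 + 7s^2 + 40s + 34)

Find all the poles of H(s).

The poles are the roots of the denominator s^3 + 7s^2 + 40s + 34 = 0.
Trying s = -1: the polynomial evaluates to 0, so (s + 1) is a factor.
Dividing out leaves s^2 + 6s + 34 = 0.
The quadratic formula then gives s = -3 ± 5j.

s = -3 ± 5j, -1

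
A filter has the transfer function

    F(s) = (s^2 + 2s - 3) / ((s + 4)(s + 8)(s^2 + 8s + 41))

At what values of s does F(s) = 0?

Set the numerator to zero: s^2 + 2s - 3 = 0.
Factoring: (s + 3)(s - 1) = 0.

s = -3, 1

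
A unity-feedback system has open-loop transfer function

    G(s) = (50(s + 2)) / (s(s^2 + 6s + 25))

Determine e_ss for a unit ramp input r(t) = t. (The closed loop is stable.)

e_ss = 0.2500

G(s) has one pole at the origin.
This is a Type 1 system. Kv = lim_{s→0} s·G(s) = 100/25 = 4.
e_ss = 1/Kv = 1/(4) = 1/4 ≈ 0.2500.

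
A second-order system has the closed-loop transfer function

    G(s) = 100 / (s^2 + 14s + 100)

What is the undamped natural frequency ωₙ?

ωₙ = 10 rad/s

Compare the denominator to the standard form s^2 + 2ζωₙs + ωₙ².
ωₙ² = 100, so ωₙ = 10 rad/s.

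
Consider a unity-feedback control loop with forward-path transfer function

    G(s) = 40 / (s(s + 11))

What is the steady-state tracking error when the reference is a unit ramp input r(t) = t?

e_ss = 0.2750

G(s) has one pole at the origin.
This is a Type 1 system. Kv = lim_{s→0} s·G(s) = 40/11.
e_ss = 1/Kv = 1/(40/11) = 11/40 ≈ 0.2750.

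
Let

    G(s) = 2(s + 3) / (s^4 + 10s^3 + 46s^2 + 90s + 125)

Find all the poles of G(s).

The poles are the roots of the denominator s^4 + 10s^3 + 46s^2 + 90s + 125 = 0.
No real roots exist; factor into two real quadratics: (s^2 + 2s + 5)(s^2 + 8s + 25) = 0.
Each quadratic gives a conjugate pair via the quadratic formula.

s = -1 + 2j, -1 - 2j, -4 + 3j, -4 - 3j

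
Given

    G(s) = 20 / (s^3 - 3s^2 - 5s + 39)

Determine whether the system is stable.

unstable

The denominator s^3 - 3s^2 - 5s + 39 factors as (s + 3)(s^2 - 6s + 13), giving poles at s = -3, 3 ± 2j.
Since the pole(s) at s = 3 + 2j, 3 - 2j lie in the right half-plane, the system is unstable.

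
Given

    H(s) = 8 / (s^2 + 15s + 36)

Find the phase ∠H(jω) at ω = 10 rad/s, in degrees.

∠H(j10) ≈ -113.1°

At s = j10: numerator = 8, denominator = -64 + j150.
∠H = ∠num − ∠den = 0° − (113.11°) = -113.1°.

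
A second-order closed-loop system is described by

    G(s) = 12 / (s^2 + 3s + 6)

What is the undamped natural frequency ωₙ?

Compare the denominator to the standard form s^2 + 2ζωₙs + ωₙ².
ωₙ² = 6, so ωₙ = √6 ≈ 2.449 rad/s.

ωₙ ≈ 2.449 rad/s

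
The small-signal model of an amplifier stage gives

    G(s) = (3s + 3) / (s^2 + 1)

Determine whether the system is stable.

The poles can be read from the denominator factors: s = ±j.
Since the simple pole(s) at s = ±j lie on the jω-axis with none in the right half-plane, the system is marginally stable.

marginally stable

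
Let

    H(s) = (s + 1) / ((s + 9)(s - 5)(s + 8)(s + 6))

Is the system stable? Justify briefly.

unstable

The poles can be read from the denominator factors: s = -9, 5, -8, -6.
Since the pole(s) at s = 5 lie in the right half-plane, the system is unstable.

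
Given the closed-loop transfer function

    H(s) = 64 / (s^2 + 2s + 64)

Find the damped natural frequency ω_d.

Comparing s^2 + 2s + 64 to s^2 + 2ζωₙs + ωₙ²: ωₙ = 8 rad/s and ζ = 2/(2·8) = 0.125.
ζωₙ = 2/2 = 1, so ω_d = ωₙ√(1−ζ²) = √(ωₙ² − (ζωₙ)²) = √(64 − 1²) = √63 ≈ 7.937 rad/s.

ω_d ≈ 7.937 rad/s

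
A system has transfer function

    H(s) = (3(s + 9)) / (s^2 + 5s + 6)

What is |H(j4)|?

Substitute s = j4: numerator = 27 + j12, denominator = -10 + j20.
|H(j4)| = |27 + j12| / |-10 + j20| = 29.547 / 22.361 ≈ 1.321.

|H(j4)| ≈ 1.321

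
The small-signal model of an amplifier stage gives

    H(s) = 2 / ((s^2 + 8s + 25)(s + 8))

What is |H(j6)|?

Substitute s = j6: numerator = 2, denominator = -376 + j318.
|H(j6)| = |2| / |-376 + j318| = 2 / 492.44 ≈ 0.004061.

|H(j6)| ≈ 0.004061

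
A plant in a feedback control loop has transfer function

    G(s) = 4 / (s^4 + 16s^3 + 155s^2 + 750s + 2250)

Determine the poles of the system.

The poles are the roots of the denominator s^4 + 16s^3 + 155s^2 + 750s + 2250 = 0.
No real roots exist; factor into two real quadratics: (s^2 + 10s + 50)(s^2 + 6s + 45) = 0.
Each quadratic gives a conjugate pair via the quadratic formula.

s = -5 ± 5j, -3 ± 6j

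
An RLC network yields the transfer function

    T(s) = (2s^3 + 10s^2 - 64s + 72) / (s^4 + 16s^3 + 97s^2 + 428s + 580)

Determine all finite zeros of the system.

Set the numerator to zero: 2s^3 + 10s^2 - 64s + 72 = 0, i.e. 2·(s^3 + 5s^2 - 32s + 36) = 0.
Factoring: (s - 2)^2(s + 9) = 0.

s = 2, 2, -9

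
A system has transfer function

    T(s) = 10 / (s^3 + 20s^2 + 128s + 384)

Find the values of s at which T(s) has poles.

The poles are the roots of the denominator s^3 + 20s^2 + 128s + 384 = 0.
Trying s = -12: the polynomial evaluates to 0, so (s + 12) is a factor.
Dividing out leaves s^2 + 8s + 32 = 0.
The quadratic formula then gives s = -4 ± 4j.

s = -4 ± 4j, -12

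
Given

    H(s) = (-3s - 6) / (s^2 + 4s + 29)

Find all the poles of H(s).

The poles are the roots of the denominator s^2 + 4s + 29 = 0.
Using the quadratic formula: s = (-4 ± √(-100))/2 = -2 ± 5j.

s = -2 ± 5j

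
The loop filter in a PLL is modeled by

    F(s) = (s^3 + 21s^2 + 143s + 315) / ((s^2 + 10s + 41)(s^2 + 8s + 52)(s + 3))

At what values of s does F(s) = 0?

s = -9, -5, -7

Set the numerator to zero: s^3 + 21s^2 + 143s + 315 = 0.
Factoring: (s + 9)(s + 5)(s + 7) = 0.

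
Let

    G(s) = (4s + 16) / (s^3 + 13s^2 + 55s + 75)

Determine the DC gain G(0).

G(0) = 16/75 ≈ 0.2133

Set s = 0: G(0) = (16) / (75) = 16/75.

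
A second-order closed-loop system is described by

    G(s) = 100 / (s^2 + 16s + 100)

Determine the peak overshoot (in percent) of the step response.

Comparing s^2 + 16s + 100 to s^2 + 2ζωₙs + ωₙ²: ωₙ = 10 rad/s and ζ = 16/(2·10) = 0.8.
%OS = 100·exp(−πζ/√(1−ζ²)) = 100·exp(−π·0.8/√(1−0.8²)) ≈ 1.52%.

%OS ≈ 1.52%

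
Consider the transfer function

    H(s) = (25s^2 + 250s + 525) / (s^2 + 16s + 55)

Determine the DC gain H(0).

Set s = 0: H(0) = (525) / (55) = 105/11.

H(0) = 105/11 ≈ 9.545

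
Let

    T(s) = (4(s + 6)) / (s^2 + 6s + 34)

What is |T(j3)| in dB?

Substitute s = j3: numerator = 24 + j12, denominator = 25 + j18.
|T(j3)| = |24 + j12| / |25 + j18| = 26.833 / 30.806 ≈ 0.8710.
In decibels: 20·log₁₀(0.8710) ≈ -1.20 dB.

|T(j3)|_dB ≈ -1.20 dB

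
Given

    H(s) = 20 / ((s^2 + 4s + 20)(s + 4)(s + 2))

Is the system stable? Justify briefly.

stable

The poles can be read from the denominator factors: s = -2 + 4j, -2 - 4j, -4, -2.
Since all poles lie strictly in the left half-plane, the system is stable.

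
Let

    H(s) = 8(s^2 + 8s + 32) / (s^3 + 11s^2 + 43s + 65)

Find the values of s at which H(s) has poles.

The poles are the roots of the denominator s^3 + 11s^2 + 43s + 65 = 0.
Trying s = -5: the polynomial evaluates to 0, so (s + 5) is a factor.
Dividing out leaves s^2 + 6s + 13 = 0.
The quadratic formula then gives s = -3 ± 2j.

s = -3 ± 2j, -5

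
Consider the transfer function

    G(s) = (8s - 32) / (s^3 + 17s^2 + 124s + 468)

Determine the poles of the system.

The poles are the roots of the denominator s^3 + 17s^2 + 124s + 468 = 0.
Trying s = -9: the polynomial evaluates to 0, so (s + 9) is a factor.
Dividing out leaves s^2 + 8s + 52 = 0.
The quadratic formula then gives s = -4 ± 6j.

s = -4 ± 6j, -9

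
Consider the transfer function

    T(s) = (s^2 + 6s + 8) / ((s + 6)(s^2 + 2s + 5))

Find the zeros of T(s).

s = -4, -2

Set the numerator to zero: s^2 + 6s + 8 = 0.
Factoring: (s + 4)(s + 2) = 0.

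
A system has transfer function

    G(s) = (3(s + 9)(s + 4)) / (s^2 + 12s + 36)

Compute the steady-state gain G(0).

Set s = 0: G(0) = (108) / (36) = 3.

G(0) = 3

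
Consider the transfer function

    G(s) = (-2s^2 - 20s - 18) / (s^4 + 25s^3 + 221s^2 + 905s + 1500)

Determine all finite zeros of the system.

Set the numerator to zero: -2s^2 - 20s - 18 = 0, i.e. -2·(s^2 + 10s + 9) = 0.
Factoring: (s + 1)(s + 9) = 0.

s = -1, -9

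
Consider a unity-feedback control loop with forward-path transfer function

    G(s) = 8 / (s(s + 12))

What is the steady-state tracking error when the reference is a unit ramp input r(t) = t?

e_ss = 1.500

G(s) has one pole at the origin.
This is a Type 1 system. Kv = lim_{s→0} s·G(s) = 8/12 = 2/3.
e_ss = 1/Kv = 1/(2/3) = 3/2 ≈ 1.500.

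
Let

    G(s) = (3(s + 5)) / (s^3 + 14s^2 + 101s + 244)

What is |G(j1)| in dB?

Substitute s = j1: numerator = 15 + j3, denominator = 230 + j100.
|G(j1)| = |15 + j3| / |230 + j100| = 15.297 / 250.80 ≈ 0.06099.
In decibels: 20·log₁₀(0.06099) ≈ -24.3 dB.

|G(j1)|_dB ≈ -24.3 dB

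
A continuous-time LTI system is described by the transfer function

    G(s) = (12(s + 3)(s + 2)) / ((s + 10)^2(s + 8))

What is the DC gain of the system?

At s = 0 each factor (s + a) contributes a and each (s^2 + bs + c) contributes c.
G(0) = 12·(3) · (2) / ((10) · (10) · (8)) = 72/800 = 9/100.

G(0) = 9/100 ≈ 0.09000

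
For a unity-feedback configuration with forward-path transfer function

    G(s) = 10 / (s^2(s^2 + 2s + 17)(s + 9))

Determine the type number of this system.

The denominator has 2 factors of s at the origin (free integrators), so this is a Type 2 system.

Type 2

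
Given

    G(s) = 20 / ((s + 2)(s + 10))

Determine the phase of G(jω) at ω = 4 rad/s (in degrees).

∠G(j4) ≈ -85.24°

At s = j4: numerator = 20, denominator = 4 + j48.
∠G = ∠num − ∠den = 0° − (85.236°) = -85.24°.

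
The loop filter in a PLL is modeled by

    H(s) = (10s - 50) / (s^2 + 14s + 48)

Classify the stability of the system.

stable

The denominator s^2 + 14s + 48 factors as (s + 8)(s + 6), giving poles at s = -8, -6.
Since all poles lie strictly in the left half-plane, the system is stable.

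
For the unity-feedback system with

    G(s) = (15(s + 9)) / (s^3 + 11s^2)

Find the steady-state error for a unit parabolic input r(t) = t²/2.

e_ss = 0.08148

G(s) has 2 poles at the origin.
This is a Type 2 system. Ka = lim_{s→0} s^2·G(s) = 135/11.
e_ss = 1/Ka = 1/(135/11) = 11/135 ≈ 0.08148.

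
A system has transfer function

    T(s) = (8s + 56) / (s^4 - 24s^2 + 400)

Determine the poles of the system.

The poles are the roots of the denominator s^4 - 24s^2 + 400 = 0.
No real roots exist; factor into two real quadratics: (s^2 - 8s + 20)(s^2 + 8s + 20) = 0.
Each quadratic gives a conjugate pair via the quadratic formula.

s = 4 ± 2j, -4 ± 2j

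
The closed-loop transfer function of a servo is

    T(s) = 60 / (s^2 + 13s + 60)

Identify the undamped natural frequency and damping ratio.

ωₙ ≈ 7.746 rad/s, ζ ≈ 0.8391

Compare the denominator to the standard form s^2 + 2ζωₙs + ωₙ².
ωₙ² = 60, so ωₙ = √60 ≈ 7.746 rad/s.
2ζωₙ = 13, so ζ = 13/(2·√60) ≈ 0.8391.
With ζ = 0.8391 the response is underdamped.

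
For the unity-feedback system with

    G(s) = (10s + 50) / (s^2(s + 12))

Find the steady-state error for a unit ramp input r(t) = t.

G(s) has 2 poles at the origin.
This is a Type 2 system; for a ramp input the steady-state error is zero.

e_ss = 0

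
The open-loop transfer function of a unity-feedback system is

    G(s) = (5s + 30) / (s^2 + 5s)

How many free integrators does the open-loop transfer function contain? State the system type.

Type 1

Factor s from the denominator: s^2 + 5s = s·(s + 5).
There is 1 pole at the origin, so the system is Type 1.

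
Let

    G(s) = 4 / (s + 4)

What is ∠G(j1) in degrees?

∠G(j1) ≈ -14.04°

At s = j1: numerator = 4, denominator = 4 + j1.
∠G = ∠num − ∠den = 0° − (14.036°) = -14.04°.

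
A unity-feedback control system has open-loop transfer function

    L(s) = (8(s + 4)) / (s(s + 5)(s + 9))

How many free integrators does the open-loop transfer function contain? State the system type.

The denominator has 1 factor of s at the origin (free integrator), so this is a Type 1 system.

Type 1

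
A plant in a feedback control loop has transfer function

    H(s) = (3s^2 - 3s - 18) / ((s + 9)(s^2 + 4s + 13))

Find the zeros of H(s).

Set the numerator to zero: 3s^2 - 3s - 18 = 0, i.e. 3·(s^2 - s - 6) = 0.
Factoring: (s + 2)(s - 3) = 0.

s = -2, 3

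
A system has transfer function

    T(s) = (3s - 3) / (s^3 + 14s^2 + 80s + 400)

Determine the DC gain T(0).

T(0) = -3/400 ≈ -0.007500

Set s = 0: T(0) = (-3) / (400) = -3/400.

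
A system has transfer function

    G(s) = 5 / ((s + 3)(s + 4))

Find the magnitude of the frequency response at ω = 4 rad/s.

|G(j4)| ≈ 0.1768

Substitute s = j4: numerator = 5, denominator = -4 + j28.
|G(j4)| = |5| / |-4 + j28| = 5 / 28.284 ≈ 0.1768.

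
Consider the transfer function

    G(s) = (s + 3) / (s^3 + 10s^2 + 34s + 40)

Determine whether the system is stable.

The denominator s^3 + 10s^2 + 34s + 40 factors as (s + 4)(s^2 + 6s + 10), giving poles at s = -4, -3 + j, -3 - j.
Since all poles lie strictly in the left half-plane, the system is stable.

stable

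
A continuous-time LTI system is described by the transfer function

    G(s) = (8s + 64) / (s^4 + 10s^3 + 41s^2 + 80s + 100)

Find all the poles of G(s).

The poles are the roots of the denominator s^4 + 10s^3 + 41s^2 + 80s + 100 = 0.
No real roots exist; factor into two real quadratics: (s^2 + 8s + 20)(s^2 + 2s + 5) = 0.
Each quadratic gives a conjugate pair via the quadratic formula.

s = -4 ± 2j, -1 ± 2j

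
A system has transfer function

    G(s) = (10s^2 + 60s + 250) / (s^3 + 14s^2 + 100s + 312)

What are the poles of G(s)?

s = -4 ± 6j, -6

The poles are the roots of the denominator s^3 + 14s^2 + 100s + 312 = 0.
Trying s = -6: the polynomial evaluates to 0, so (s + 6) is a factor.
Dividing out leaves s^2 + 8s + 52 = 0.
The quadratic formula then gives s = -4 ± 6j.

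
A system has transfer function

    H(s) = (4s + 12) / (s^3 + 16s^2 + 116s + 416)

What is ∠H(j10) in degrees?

∠H(j10) ≈ -99.00°

At s = j10: numerator = 12 + j40, denominator = -1184 + j160.
∠H = ∠num − ∠den = 73.301° − (172.30°) = -99.00°.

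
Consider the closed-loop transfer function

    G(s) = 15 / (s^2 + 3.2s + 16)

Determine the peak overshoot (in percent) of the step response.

%OS ≈ 25.4%

Comparing s^2 + 3.2s + 16 to s^2 + 2ζωₙs + ωₙ²: ωₙ = 4 rad/s and ζ = 3.2/(2·4) = 0.4.
%OS = 100·exp(−πζ/√(1−ζ²)) = 100·exp(−π·0.4/√(1−0.4²)) ≈ 25.4%.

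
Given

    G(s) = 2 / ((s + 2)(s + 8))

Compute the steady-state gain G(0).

G(0) = 1/8 ≈ 0.1250

Set s = 0: G(0) = (2) / (16) = 1/8.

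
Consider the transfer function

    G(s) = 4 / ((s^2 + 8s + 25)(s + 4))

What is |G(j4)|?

|G(j4)| ≈ 0.02127

Substitute s = j4: numerator = 4, denominator = -92 + j164.
|G(j4)| = |4| / |-92 + j164| = 4 / 188.04 ≈ 0.02127.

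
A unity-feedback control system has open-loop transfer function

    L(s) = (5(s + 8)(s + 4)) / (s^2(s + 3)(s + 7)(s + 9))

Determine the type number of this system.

Type 2

The denominator has 2 factors of s at the origin (free integrators), so this is a Type 2 system.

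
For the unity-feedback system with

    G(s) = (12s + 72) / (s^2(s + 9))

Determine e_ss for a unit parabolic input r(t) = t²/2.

G(s) has 2 poles at the origin.
This is a Type 2 system. Ka = lim_{s→0} s^2·G(s) = 72/9 = 8.
e_ss = 1/Ka = 1/(8) = 1/8 ≈ 0.1250.

e_ss = 0.1250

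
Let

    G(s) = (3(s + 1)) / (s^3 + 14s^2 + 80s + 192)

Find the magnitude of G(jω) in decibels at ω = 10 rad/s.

|G(j10)|_dB ≈ -32.2 dB

Substitute s = j10: numerator = 3 + j30, denominator = -1208 - j200.
|G(j10)| = |3 + j30| / |-1208 - j200| = 30.150 / 1224.4 ≈ 0.02462.
In decibels: 20·log₁₀(0.02462) ≈ -32.2 dB.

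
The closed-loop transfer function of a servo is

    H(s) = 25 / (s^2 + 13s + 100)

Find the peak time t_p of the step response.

t_p ≈ 0.4134 s

Comparing s^2 + 13s + 100 to s^2 + 2ζωₙs + ωₙ²: ωₙ = 10 rad/s and ζ = 13/(2·10) = 0.65.
ζωₙ = 13/2 = 6.5, so ω_d = ωₙ√(1−ζ²) = √(ωₙ² − (ζωₙ)²) = √(100 − 6.5²) = √57.75 ≈ 7.599 rad/s.
t_p = π/ω_d = π/7.599 ≈ 0.4134 s.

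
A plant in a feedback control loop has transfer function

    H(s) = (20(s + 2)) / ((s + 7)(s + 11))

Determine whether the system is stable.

The poles can be read from the denominator factors: s = -7, -11.
Since all poles lie strictly in the left half-plane, the system is stable.

stable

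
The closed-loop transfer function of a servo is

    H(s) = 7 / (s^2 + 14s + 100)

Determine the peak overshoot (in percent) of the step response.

Comparing s^2 + 14s + 100 to s^2 + 2ζωₙs + ωₙ²: ωₙ = 10 rad/s and ζ = 14/(2·10) = 0.7.
%OS = 100·exp(−πζ/√(1−ζ²)) = 100·exp(−π·0.7/√(1−0.7²)) ≈ 4.60%.

%OS ≈ 4.60%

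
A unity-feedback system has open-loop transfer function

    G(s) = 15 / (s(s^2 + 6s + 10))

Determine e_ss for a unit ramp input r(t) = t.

G(s) has one pole at the origin.
This is a Type 1 system. Kv = lim_{s→0} s·G(s) = 15/10 = 3/2.
e_ss = 1/Kv = 1/(3/2) = 2/3 ≈ 0.6667.

e_ss = 0.6667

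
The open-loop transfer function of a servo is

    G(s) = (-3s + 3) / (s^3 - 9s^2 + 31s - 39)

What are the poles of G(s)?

s = 3 ± 2j, 3

The poles are the roots of the denominator s^3 - 9s^2 + 31s - 39 = 0.
Trying s = 3: the polynomial evaluates to 0, so (s - 3) is a factor.
Dividing out leaves s^2 - 6s + 13 = 0.
The quadratic formula then gives s = 3 ± 2j.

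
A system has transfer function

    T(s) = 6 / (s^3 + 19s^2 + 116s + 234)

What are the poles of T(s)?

The poles are the roots of the denominator s^3 + 19s^2 + 116s + 234 = 0.
Trying s = -9: the polynomial evaluates to 0, so (s + 9) is a factor.
Dividing out leaves s^2 + 10s + 26 = 0.
The quadratic formula then gives s = -5 ± 1j.

s = -5 ± j, -9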